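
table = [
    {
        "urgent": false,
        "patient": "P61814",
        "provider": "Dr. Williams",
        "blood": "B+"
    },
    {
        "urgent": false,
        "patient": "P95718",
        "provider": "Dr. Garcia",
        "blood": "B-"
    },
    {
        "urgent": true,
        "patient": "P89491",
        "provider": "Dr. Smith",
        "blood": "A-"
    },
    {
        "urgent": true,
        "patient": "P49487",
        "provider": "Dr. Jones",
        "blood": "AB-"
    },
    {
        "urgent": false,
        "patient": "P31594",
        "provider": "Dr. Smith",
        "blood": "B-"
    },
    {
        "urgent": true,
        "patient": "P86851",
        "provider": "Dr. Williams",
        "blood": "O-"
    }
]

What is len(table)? 6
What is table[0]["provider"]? "Dr. Williams"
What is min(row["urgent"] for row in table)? False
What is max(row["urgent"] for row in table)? True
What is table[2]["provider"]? "Dr. Smith"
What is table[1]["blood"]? "B-"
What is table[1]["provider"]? "Dr. Garcia"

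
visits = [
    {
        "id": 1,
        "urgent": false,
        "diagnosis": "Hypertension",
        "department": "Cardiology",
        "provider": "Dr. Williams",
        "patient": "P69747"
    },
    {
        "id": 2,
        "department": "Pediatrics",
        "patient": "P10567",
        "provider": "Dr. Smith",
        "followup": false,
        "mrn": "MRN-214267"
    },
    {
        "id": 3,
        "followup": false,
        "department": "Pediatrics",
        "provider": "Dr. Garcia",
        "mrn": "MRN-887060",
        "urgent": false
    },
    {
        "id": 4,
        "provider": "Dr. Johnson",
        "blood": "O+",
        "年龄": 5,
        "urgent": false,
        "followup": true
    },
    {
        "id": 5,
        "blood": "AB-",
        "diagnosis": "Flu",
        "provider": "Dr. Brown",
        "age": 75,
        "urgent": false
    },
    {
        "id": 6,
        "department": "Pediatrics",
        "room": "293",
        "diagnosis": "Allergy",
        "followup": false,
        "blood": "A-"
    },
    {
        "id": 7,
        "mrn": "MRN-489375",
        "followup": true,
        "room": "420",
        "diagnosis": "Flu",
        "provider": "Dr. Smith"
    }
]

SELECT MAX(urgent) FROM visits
False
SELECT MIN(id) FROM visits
1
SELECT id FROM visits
[1, 2, 3, 4, 5, 6, 7]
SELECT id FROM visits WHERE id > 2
[3, 4, 5, 6, 7]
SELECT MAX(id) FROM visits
7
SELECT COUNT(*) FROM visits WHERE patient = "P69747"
1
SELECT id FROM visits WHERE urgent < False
[]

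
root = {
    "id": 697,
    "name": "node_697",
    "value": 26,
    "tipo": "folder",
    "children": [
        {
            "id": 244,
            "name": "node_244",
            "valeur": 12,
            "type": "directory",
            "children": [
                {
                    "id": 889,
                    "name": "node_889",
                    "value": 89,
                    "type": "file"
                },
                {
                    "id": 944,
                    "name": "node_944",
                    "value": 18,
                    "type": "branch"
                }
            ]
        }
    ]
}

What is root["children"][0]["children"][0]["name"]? "node_889"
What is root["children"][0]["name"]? "node_244"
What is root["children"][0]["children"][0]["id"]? 889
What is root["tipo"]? "folder"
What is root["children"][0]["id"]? 244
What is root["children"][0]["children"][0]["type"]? "file"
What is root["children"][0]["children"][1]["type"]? "branch"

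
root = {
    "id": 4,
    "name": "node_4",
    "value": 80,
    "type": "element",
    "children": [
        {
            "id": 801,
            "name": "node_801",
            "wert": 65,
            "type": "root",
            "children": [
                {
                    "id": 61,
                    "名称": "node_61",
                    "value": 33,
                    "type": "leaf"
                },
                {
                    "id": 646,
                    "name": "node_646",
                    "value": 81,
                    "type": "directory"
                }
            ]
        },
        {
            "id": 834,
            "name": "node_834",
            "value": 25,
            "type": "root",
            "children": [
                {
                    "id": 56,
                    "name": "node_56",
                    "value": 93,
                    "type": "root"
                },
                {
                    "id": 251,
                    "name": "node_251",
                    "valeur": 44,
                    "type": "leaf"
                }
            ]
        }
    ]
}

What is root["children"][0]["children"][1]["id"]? 646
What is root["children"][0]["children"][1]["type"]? "directory"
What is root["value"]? 80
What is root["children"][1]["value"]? 25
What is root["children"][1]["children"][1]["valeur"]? 44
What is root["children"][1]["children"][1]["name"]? "node_251"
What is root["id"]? 4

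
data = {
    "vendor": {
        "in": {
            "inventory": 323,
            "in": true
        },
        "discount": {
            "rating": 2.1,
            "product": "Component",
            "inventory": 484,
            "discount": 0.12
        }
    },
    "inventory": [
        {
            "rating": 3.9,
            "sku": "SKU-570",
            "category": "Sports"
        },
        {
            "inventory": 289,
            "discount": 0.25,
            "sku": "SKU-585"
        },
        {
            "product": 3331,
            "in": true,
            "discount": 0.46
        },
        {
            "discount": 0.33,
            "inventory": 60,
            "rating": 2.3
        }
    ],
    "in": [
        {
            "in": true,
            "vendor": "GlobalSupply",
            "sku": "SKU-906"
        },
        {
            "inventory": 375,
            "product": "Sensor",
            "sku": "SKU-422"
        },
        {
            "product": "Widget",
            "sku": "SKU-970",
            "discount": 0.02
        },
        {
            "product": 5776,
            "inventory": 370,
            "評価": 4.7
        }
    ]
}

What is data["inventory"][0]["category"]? "Sports"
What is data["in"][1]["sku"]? "SKU-422"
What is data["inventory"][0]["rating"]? 3.9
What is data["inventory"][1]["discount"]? 0.25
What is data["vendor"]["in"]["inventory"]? 323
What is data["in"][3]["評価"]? 4.7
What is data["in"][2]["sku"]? "SKU-970"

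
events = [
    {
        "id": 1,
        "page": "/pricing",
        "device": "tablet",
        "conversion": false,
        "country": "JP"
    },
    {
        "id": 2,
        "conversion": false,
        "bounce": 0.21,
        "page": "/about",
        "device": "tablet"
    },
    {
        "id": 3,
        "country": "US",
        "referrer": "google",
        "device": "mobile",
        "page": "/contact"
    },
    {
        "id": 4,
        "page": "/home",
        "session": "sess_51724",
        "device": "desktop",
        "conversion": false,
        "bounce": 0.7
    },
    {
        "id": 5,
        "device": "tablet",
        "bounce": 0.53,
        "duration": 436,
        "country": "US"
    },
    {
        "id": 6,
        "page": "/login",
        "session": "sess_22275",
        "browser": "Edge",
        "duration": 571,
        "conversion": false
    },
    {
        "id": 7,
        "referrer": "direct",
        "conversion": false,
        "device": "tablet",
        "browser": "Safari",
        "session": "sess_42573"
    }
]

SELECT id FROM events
[1, 2, 3, 4, 5, 6, 7]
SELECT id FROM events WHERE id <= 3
[1, 2, 3]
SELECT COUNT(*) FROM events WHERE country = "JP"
1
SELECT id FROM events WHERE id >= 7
[7]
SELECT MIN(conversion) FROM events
False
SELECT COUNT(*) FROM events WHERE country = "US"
2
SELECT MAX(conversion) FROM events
False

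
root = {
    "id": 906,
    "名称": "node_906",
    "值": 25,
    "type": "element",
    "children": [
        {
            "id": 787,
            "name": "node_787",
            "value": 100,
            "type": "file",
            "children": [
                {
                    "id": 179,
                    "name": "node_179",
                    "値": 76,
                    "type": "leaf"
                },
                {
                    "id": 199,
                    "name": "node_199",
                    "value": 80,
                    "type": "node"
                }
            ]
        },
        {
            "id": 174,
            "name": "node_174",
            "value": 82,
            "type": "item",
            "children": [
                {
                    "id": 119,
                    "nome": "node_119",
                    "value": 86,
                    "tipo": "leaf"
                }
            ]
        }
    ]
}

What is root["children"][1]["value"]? 82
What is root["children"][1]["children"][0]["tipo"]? "leaf"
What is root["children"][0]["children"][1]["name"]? "node_199"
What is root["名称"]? "node_906"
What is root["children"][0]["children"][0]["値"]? 76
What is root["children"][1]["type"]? "item"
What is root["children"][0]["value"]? 100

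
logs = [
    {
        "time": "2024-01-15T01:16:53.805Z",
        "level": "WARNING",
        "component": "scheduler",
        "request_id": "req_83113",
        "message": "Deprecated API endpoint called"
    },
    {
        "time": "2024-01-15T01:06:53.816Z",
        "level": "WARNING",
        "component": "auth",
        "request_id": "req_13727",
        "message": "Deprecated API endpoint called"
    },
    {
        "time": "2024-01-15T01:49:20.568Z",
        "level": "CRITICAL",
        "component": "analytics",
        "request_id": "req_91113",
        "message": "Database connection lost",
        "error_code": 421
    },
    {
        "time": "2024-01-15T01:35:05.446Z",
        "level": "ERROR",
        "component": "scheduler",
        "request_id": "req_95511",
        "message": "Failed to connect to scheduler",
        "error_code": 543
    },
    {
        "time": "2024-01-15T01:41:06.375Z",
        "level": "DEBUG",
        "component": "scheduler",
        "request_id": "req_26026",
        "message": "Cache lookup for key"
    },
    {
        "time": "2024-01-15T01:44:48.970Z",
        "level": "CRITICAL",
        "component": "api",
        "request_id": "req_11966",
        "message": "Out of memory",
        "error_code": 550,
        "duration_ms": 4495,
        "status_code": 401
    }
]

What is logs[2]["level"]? "CRITICAL"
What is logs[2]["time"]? "2024-01-15T01:49:20.568Z"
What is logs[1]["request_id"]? "req_13727"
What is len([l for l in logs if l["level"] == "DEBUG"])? 1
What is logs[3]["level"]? "ERROR"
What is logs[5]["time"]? "2024-01-15T01:44:48.970Z"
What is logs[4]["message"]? "Cache lookup for key"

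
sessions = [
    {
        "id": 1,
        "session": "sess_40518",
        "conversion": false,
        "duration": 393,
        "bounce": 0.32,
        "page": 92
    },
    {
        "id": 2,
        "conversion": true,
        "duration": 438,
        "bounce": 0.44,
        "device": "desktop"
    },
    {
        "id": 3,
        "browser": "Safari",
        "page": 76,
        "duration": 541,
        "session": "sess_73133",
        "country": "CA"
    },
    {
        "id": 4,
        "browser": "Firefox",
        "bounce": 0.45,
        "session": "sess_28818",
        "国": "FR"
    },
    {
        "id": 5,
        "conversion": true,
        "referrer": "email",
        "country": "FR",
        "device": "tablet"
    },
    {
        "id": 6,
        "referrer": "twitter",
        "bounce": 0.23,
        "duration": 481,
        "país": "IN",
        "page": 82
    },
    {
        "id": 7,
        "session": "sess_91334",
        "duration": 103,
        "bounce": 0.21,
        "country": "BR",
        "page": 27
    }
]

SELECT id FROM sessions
[1, 2, 3, 4, 5, 6, 7]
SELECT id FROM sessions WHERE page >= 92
[1]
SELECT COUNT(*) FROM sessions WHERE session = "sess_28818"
1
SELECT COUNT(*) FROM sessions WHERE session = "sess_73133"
1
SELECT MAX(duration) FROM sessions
541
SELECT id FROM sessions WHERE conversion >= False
[1, 2, 5]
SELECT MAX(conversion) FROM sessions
True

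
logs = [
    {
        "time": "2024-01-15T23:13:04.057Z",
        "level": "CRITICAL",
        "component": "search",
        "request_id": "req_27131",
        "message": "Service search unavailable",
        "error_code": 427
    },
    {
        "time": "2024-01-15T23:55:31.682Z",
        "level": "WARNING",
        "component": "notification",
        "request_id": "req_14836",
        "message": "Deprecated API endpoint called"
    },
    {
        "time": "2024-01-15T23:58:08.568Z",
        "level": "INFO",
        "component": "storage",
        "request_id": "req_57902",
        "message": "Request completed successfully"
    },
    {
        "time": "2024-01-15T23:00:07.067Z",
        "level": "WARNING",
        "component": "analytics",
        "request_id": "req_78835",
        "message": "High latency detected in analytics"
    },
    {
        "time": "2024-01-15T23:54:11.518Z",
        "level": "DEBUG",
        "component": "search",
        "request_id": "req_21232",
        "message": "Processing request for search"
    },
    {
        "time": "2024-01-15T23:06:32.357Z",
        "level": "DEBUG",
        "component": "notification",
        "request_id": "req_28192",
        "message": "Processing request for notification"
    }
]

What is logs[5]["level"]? "DEBUG"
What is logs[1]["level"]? "WARNING"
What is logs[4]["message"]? "Processing request for search"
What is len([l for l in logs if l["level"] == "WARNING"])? 2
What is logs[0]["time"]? "2024-01-15T23:13:04.057Z"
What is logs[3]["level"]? "WARNING"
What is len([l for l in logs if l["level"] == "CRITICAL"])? 1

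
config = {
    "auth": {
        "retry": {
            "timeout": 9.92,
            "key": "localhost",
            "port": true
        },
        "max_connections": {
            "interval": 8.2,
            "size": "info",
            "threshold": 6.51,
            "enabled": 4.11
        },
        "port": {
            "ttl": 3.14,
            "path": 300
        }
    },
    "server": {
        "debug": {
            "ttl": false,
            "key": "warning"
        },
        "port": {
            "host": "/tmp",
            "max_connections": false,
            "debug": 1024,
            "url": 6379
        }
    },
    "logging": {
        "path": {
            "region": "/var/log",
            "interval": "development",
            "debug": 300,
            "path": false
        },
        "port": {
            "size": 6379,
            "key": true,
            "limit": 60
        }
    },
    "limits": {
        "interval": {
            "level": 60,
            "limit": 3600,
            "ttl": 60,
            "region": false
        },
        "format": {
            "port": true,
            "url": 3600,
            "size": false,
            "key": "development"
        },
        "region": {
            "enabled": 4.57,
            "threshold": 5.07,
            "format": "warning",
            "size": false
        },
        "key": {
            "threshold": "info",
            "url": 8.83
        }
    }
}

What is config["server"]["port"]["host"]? "/tmp"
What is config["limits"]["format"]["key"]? "development"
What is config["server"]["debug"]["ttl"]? False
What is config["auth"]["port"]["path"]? 300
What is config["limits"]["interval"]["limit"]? 3600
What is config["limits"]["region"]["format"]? "warning"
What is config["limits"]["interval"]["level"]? 60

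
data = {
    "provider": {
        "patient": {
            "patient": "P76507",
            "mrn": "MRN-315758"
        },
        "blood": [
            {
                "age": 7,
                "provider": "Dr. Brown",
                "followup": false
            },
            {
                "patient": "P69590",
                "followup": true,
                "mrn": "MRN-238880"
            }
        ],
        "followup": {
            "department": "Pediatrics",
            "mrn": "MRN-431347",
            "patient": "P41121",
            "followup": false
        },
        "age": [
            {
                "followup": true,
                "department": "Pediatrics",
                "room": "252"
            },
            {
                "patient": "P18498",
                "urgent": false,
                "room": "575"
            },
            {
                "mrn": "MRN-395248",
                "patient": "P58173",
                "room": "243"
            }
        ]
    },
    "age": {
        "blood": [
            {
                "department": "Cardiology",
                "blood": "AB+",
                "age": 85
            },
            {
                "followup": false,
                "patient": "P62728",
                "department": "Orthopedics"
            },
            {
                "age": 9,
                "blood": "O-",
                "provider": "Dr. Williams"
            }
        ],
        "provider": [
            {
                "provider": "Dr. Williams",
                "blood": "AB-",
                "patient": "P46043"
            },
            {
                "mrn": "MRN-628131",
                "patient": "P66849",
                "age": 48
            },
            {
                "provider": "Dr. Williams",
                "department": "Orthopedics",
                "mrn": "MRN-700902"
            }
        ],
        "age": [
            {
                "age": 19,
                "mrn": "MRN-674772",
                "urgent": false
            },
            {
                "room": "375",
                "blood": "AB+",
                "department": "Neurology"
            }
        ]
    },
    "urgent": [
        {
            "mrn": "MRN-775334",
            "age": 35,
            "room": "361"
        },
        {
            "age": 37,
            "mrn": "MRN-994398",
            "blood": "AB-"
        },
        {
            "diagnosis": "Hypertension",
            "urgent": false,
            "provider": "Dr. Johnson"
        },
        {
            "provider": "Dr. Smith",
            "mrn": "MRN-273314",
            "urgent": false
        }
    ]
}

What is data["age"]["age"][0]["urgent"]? False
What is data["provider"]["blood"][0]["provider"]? "Dr. Brown"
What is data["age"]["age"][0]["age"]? 19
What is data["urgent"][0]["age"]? 35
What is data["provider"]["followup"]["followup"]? False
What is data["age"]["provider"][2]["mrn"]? "MRN-700902"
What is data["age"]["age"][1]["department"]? "Neurology"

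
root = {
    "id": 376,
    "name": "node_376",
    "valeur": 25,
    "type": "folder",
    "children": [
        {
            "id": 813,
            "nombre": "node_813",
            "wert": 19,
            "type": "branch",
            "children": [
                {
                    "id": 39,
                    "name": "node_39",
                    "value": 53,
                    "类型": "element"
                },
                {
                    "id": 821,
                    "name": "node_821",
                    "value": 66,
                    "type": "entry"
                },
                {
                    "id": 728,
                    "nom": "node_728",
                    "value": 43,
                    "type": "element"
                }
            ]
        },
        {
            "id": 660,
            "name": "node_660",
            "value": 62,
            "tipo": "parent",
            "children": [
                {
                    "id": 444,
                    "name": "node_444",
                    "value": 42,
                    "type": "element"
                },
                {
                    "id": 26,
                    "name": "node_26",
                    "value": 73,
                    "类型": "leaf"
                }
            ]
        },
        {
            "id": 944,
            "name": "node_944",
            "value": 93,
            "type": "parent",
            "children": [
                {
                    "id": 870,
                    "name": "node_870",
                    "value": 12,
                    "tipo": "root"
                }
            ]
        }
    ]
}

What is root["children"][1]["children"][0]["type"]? "element"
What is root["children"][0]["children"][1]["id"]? 821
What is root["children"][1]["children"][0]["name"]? "node_444"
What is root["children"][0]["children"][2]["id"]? 728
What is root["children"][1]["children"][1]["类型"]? "leaf"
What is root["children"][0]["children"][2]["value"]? 43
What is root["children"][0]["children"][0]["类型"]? "element"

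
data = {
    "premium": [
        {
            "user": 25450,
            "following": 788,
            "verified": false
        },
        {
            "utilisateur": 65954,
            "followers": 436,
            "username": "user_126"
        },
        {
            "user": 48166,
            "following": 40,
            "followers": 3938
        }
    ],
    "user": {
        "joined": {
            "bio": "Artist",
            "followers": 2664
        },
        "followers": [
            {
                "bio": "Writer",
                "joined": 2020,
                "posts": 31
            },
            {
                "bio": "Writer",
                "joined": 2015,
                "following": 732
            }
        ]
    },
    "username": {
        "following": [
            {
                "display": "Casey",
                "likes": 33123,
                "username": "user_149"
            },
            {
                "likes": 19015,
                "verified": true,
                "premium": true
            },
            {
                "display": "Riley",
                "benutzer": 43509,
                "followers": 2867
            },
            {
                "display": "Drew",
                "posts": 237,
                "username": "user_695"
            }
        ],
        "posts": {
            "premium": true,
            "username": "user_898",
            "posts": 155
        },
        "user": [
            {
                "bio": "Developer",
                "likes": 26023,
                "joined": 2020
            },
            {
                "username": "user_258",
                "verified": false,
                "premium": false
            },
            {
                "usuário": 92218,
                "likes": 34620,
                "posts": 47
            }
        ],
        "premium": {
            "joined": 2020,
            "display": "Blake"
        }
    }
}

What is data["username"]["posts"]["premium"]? True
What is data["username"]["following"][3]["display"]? "Drew"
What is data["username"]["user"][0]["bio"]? "Developer"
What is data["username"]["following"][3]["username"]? "user_695"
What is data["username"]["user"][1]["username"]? "user_258"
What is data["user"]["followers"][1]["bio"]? "Writer"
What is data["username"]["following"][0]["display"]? "Casey"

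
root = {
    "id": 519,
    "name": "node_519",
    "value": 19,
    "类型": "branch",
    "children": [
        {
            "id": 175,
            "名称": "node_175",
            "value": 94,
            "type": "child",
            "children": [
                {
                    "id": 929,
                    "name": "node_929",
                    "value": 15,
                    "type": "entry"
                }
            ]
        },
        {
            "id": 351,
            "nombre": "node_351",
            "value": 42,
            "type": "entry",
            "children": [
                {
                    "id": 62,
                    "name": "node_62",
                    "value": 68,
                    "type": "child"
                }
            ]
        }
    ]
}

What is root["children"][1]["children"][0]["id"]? 62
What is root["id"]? 519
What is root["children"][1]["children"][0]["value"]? 68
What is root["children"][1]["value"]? 42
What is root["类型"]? "branch"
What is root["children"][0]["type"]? "child"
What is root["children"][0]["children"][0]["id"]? 929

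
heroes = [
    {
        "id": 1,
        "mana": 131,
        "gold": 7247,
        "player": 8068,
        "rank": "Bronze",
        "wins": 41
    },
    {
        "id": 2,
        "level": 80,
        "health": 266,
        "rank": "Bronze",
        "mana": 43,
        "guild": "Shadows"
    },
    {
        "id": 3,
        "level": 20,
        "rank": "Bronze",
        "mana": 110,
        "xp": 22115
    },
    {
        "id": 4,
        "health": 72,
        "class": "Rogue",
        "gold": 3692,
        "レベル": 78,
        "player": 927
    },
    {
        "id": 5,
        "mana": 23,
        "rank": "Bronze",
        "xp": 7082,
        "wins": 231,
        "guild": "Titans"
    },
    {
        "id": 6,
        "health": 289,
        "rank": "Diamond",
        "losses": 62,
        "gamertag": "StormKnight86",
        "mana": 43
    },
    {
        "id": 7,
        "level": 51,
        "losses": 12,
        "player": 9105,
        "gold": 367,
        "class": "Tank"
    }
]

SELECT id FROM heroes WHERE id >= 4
[4, 5, 6, 7]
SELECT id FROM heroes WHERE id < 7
[1, 2, 3, 4, 5, 6]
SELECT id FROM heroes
[1, 2, 3, 4, 5, 6, 7]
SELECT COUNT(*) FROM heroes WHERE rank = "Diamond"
1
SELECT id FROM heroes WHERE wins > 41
[5]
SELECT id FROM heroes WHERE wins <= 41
[1]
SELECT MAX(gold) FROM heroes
7247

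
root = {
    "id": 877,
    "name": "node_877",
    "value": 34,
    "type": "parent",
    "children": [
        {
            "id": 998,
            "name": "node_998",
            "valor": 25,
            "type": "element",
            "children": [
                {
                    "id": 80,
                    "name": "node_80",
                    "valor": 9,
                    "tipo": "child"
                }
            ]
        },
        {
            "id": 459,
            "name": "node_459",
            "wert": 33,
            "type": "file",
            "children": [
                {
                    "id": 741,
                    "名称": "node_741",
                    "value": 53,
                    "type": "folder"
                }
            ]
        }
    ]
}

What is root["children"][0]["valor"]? 25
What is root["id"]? 877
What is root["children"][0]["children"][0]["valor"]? 9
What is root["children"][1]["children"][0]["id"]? 741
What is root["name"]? "node_877"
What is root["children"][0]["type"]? "element"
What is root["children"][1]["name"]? "node_459"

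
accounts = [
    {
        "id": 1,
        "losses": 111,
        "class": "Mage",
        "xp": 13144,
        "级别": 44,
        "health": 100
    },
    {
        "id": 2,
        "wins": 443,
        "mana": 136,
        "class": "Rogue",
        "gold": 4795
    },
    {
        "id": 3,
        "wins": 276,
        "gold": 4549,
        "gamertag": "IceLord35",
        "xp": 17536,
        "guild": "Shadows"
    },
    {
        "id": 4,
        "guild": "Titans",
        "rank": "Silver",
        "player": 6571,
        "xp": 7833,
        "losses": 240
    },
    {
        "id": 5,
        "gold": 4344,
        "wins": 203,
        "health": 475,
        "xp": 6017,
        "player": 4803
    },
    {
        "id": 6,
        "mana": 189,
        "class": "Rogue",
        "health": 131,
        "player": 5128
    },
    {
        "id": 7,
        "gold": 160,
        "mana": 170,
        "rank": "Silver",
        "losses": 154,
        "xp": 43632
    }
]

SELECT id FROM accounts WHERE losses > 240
[]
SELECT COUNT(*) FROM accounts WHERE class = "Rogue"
2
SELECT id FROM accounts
[1, 2, 3, 4, 5, 6, 7]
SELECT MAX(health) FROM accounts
475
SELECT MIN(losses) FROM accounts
111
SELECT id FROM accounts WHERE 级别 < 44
[]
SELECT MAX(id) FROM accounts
7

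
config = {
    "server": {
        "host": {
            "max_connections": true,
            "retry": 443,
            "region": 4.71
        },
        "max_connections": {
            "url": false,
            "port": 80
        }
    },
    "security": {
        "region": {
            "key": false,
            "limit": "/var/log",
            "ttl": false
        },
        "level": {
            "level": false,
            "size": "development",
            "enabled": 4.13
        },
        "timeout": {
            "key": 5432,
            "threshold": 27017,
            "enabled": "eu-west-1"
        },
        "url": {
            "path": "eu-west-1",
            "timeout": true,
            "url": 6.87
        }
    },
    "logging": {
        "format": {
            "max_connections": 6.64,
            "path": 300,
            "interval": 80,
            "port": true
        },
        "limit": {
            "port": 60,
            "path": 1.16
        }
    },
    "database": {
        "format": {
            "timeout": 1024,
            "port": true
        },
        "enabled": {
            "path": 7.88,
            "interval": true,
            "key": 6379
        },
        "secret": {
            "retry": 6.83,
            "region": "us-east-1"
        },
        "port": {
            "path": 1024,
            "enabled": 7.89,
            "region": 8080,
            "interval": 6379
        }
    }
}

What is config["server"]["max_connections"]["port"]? 80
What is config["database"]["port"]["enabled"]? 7.89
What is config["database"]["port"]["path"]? 1024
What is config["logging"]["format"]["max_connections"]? 6.64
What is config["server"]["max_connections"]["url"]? False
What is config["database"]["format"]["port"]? True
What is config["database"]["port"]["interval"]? 6379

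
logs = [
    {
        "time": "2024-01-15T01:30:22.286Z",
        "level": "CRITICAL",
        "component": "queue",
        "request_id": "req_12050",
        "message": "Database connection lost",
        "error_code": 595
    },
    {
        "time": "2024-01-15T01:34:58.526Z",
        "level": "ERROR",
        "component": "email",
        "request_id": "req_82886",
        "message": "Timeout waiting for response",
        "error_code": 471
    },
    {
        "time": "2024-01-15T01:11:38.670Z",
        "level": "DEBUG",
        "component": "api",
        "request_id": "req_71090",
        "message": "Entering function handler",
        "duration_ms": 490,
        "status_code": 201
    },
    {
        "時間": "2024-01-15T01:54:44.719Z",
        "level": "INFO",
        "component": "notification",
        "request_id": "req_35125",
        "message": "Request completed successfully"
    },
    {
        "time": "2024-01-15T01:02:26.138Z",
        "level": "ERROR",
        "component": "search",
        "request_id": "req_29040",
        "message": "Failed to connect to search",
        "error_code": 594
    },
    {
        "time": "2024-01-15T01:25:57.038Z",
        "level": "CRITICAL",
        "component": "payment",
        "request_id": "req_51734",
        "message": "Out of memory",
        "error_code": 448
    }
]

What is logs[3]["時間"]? "2024-01-15T01:54:44.719Z"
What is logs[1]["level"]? "ERROR"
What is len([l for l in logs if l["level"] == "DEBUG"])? 1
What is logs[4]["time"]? "2024-01-15T01:02:26.138Z"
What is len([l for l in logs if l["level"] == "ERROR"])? 2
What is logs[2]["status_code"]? 201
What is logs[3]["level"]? "INFO"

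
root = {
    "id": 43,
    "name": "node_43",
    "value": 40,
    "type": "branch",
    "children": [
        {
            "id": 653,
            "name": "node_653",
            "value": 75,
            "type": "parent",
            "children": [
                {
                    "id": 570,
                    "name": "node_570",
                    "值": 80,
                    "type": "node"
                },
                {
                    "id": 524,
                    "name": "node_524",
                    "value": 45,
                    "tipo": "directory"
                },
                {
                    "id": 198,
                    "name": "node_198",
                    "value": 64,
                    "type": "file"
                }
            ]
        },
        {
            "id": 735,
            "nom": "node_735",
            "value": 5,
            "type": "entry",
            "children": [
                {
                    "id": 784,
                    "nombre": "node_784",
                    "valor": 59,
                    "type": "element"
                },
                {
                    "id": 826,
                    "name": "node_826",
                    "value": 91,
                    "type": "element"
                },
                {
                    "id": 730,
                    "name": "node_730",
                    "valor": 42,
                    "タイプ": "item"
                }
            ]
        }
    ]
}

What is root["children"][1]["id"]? 735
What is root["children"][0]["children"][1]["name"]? "node_524"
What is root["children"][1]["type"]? "entry"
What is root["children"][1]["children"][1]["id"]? 826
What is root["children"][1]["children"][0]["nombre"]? "node_784"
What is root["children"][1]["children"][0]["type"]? "element"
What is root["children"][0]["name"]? "node_653"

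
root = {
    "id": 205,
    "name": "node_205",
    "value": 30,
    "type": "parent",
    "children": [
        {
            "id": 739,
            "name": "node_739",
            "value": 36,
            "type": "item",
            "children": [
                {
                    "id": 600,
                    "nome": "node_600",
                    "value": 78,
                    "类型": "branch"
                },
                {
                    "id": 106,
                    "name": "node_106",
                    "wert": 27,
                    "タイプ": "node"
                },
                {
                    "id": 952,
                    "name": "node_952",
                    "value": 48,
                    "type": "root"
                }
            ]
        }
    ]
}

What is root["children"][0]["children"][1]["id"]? 106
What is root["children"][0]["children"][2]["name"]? "node_952"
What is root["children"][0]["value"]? 36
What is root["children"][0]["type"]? "item"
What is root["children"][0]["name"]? "node_739"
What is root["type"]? "parent"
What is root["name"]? "node_205"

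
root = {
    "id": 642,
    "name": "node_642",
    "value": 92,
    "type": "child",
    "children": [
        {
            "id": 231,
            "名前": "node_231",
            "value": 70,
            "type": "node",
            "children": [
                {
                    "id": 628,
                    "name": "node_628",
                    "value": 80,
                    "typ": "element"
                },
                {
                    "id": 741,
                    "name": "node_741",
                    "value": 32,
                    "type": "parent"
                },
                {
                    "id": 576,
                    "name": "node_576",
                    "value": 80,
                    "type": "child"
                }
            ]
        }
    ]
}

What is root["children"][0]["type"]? "node"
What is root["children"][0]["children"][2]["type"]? "child"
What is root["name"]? "node_642"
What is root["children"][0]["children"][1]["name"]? "node_741"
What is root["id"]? 642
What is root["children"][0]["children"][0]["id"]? 628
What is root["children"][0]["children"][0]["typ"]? "element"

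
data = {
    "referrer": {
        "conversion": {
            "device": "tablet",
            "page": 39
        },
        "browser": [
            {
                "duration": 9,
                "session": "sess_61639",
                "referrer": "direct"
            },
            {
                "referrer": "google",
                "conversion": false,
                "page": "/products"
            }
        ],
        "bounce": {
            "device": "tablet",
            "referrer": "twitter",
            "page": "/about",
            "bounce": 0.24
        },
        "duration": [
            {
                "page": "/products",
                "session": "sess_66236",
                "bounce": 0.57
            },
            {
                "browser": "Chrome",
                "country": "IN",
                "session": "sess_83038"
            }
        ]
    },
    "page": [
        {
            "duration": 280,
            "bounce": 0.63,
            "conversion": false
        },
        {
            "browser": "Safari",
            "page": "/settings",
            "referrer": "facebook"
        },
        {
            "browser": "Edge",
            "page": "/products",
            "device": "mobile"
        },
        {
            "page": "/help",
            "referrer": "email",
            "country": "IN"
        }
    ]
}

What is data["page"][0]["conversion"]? False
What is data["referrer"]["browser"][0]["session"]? "sess_61639"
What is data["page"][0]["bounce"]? 0.63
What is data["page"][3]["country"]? "IN"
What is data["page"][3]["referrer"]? "email"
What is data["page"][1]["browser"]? "Safari"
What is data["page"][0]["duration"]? 280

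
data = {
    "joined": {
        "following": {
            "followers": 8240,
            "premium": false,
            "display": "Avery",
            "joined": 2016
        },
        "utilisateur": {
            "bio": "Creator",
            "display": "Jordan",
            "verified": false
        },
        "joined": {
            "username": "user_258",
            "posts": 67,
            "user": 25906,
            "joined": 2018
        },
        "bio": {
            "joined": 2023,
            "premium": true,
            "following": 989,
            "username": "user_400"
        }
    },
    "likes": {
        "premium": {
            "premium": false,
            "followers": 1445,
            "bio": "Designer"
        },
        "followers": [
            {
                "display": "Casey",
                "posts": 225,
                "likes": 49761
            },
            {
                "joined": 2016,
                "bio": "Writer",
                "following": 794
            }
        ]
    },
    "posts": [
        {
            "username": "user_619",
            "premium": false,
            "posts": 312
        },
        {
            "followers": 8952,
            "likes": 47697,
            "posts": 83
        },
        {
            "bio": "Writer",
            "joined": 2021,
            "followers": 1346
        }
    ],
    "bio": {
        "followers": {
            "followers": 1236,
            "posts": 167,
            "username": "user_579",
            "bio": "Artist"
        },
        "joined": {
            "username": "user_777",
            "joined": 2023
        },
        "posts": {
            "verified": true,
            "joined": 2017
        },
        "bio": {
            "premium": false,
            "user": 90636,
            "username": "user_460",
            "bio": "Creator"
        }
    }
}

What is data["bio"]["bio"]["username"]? "user_460"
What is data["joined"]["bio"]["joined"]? 2023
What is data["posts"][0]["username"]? "user_619"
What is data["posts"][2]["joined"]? 2021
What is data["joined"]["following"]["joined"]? 2016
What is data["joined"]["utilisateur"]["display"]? "Jordan"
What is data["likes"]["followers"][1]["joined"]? 2016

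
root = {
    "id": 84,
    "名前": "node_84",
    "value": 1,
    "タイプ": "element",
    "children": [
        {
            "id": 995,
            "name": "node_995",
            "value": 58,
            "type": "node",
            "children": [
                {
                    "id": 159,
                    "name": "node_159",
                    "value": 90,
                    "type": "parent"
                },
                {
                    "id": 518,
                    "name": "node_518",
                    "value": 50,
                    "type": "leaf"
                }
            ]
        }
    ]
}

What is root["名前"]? "node_84"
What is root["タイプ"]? "element"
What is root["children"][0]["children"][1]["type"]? "leaf"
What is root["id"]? 84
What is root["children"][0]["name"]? "node_995"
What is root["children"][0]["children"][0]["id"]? 159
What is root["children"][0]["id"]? 995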